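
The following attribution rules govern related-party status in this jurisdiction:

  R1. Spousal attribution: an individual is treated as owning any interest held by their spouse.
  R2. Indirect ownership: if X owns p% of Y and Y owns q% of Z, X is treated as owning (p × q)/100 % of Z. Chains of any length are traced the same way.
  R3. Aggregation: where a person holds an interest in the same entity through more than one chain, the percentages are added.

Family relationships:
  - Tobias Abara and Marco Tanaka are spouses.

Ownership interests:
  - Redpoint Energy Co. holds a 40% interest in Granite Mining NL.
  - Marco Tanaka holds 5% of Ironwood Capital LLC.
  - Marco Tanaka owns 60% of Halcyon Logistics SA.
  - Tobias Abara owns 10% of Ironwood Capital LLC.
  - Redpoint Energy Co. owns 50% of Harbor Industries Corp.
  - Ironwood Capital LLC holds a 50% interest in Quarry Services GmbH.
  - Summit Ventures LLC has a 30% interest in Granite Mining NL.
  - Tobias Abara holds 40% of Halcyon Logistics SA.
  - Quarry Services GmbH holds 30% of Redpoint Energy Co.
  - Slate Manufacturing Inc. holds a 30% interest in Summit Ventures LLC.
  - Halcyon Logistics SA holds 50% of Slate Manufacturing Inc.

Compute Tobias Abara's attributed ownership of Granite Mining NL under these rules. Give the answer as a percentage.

5.4%

By spousal attribution (R1), Tobias Abara is treated as also owning Marco Tanaka's interest in Ironwood Capital LLC, giving 10% + 5% = 15%.
By spousal attribution (R1), Tobias Abara is treated as also owning Marco Tanaka's interest in Halcyon Logistics SA, giving 40% + 60% = 100%.
Chain via Ironwood Capital LLC → Quarry Services GmbH → Redpoint Energy Co. (R2): 15% × 50% × 30% × 40% = 0.9% of Granite Mining NL.
Chain via Halcyon Logistics SA → Slate Manufacturing Inc. → Summit Ventures LLC (R2): 100% × 50% × 30% × 30% = 4.5% of Granite Mining NL.
Aggregating (R3): 0.9% + 4.5% = 5.4%.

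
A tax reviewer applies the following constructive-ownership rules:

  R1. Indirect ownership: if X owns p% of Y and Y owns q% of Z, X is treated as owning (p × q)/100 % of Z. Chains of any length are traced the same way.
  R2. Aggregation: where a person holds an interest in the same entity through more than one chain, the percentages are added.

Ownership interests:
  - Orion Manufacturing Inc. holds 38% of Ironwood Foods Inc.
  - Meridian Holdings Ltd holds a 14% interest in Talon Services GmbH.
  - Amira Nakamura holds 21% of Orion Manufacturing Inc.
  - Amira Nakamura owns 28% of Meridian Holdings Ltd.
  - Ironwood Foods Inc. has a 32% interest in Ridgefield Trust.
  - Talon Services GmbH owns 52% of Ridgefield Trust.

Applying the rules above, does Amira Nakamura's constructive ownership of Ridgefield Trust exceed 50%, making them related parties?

No

Chain via Meridian Holdings Ltd → Talon Services GmbH (R1): 28% × 14% × 52% = 2.0384% of Ridgefield Trust.
Chain via Orion Manufacturing Inc. → Ironwood Foods Inc. (R1): 21% × 38% × 32% = 2.5536% of Ridgefield Trust.
Aggregating (R2): 2.0384% + 2.5536% = 4.592%.
4.592% does not exceed the 50% threshold, so Amira is not a related party to Ridgefield Trust.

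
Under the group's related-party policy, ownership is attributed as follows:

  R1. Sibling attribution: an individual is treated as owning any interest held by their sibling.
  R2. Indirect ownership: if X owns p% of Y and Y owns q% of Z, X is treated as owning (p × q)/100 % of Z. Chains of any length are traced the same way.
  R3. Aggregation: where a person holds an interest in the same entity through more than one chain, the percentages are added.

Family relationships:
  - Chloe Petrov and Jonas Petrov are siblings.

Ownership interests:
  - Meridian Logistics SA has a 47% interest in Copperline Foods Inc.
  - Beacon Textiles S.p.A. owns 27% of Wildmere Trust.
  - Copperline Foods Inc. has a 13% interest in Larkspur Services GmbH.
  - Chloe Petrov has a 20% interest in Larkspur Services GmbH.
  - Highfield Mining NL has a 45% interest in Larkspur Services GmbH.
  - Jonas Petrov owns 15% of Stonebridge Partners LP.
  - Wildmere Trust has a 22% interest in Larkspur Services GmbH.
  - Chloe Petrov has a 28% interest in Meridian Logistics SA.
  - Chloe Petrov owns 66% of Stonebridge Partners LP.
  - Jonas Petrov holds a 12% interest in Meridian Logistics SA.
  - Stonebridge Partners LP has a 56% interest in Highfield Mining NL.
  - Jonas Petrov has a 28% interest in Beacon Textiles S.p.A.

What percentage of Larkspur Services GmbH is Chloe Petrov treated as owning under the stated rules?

By sibling attribution (R1), Chloe Petrov is treated as also owning Jonas Petrov's interest in Meridian Logistics SA, giving 28% + 12% = 40%.
By sibling attribution (R1), Chloe Petrov is treated as also owning Jonas Petrov's interest in Stonebridge Partners LP, giving 66% + 15% = 81%.
By sibling attribution (R1), Chloe Petrov is treated as owning Jonas Petrov's 28% interest in Beacon Textiles S.p.A.
Chain via Meridian Logistics SA → Copperline Foods Inc. (R2): 40% × 47% × 13% = 2.444% of Larkspur Services GmbH.
Chain via Stonebridge Partners LP → Highfield Mining NL (R2): 81% × 56% × 45% = 20.412% of Larkspur Services GmbH.
Direct interest in Larkspur Services GmbH: 20%.
Chain via Beacon Textiles S.p.A. → Wildmere Trust (R2): 28% × 27% × 22% = 1.6632% of Larkspur Services GmbH.
Aggregating (R3): 2.444% + 20.412% + 20% + 1.6632% = 44.5192%.

44.5192%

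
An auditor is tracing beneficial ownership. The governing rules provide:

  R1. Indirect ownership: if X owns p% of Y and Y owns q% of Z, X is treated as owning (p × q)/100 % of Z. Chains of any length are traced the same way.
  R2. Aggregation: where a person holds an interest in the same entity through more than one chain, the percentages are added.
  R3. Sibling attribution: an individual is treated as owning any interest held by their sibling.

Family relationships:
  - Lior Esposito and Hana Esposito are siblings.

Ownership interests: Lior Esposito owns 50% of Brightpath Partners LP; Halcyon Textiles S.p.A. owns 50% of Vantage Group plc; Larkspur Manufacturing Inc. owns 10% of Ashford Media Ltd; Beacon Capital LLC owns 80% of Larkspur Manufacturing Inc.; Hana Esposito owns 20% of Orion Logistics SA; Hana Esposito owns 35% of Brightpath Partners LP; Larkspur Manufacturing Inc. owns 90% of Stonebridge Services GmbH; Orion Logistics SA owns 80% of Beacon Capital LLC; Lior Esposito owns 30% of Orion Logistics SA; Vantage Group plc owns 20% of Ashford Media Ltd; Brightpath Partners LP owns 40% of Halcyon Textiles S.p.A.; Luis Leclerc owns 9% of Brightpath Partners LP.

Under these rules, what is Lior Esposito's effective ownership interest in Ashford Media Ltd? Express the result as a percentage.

By sibling attribution (R3), Lior Esposito is treated as also owning Hana Esposito's interest in Brightpath Partners LP, giving 50% + 35% = 85%.
By sibling attribution (R3), Lior Esposito is treated as also owning Hana Esposito's interest in Orion Logistics SA, giving 30% + 20% = 50%.
Chain via Brightpath Partners LP → Halcyon Textiles S.p.A. → Vantage Group plc (R1): 85% × 40% × 50% × 20% = 3.4% of Ashford Media Ltd.
Chain via Orion Logistics SA → Beacon Capital LLC → Larkspur Manufacturing Inc. (R1): 50% × 80% × 80% × 10% = 3.2% of Ashford Media Ltd.
Aggregating (R2): 3.4% + 3.2% = 6.6%.

6.6%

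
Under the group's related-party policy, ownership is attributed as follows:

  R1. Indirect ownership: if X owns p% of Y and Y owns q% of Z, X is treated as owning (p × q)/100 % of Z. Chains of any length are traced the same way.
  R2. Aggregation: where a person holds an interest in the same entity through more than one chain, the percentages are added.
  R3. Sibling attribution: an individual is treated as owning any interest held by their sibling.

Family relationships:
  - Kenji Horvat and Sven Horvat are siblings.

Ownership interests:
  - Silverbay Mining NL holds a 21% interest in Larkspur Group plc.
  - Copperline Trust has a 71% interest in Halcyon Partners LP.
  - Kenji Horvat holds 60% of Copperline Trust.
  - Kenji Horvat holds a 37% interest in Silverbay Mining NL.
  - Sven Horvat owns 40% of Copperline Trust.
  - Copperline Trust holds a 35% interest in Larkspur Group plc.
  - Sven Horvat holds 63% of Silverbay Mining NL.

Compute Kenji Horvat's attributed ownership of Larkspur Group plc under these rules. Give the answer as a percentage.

56%

By sibling attribution (R3), Kenji Horvat is treated as also owning Sven Horvat's interest in Silverbay Mining NL, giving 37% + 63% = 100%.
By sibling attribution (R3), Kenji Horvat is treated as also owning Sven Horvat's interest in Copperline Trust, giving 60% + 40% = 100%.
Chain via Silverbay Mining NL (R1): 100% × 21% = 21% of Larkspur Group plc.
Chain via Copperline Trust (R1): 100% × 35% = 35% of Larkspur Group plc.
Aggregating (R2): 21% + 35% = 56%.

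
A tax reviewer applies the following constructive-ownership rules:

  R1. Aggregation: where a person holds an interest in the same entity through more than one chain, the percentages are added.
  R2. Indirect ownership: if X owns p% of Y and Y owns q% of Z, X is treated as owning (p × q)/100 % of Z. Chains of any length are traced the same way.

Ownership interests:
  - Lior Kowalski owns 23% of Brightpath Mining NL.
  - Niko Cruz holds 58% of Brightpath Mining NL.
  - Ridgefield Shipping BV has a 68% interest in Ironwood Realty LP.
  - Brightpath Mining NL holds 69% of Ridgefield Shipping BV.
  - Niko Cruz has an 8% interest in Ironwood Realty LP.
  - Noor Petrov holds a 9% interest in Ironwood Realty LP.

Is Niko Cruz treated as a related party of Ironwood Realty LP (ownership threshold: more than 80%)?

Chain via Brightpath Mining NL → Ridgefield Shipping BV (R2): 58% × 69% × 68% = 27.2136% of Ironwood Realty LP.
Direct interest in Ironwood Realty LP: 8%.
Aggregating (R1): 27.2136% + 8% = 35.2136%.
35.2136% does not exceed the 80% threshold, so Niko is not a related party to Ironwood Realty LP.

No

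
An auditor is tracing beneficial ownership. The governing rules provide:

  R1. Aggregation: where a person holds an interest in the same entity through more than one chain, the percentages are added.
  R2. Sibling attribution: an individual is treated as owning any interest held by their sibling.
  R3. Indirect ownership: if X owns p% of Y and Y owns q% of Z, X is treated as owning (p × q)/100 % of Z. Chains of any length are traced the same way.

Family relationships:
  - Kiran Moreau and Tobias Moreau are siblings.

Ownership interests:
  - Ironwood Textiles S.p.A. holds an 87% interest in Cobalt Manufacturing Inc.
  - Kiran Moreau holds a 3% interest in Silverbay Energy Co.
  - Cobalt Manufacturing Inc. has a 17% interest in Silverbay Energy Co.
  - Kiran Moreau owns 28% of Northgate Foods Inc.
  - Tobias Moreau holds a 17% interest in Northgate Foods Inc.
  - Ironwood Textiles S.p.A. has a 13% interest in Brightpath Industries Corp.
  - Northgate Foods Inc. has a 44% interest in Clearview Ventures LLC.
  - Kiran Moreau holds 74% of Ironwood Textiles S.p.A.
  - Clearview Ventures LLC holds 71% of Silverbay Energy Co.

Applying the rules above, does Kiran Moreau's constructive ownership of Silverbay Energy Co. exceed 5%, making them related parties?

Yes

By sibling attribution (R2), Kiran Moreau is treated as also owning Tobias Moreau's interest in Northgate Foods Inc, giving 28% + 17% = 45%.
Chain via Northgate Foods Inc. → Clearview Ventures LLC (R3): 45% × 44% × 71% = 14.058% of Silverbay Energy Co.
Chain via Ironwood Textiles S.p.A. → Cobalt Manufacturing Inc. (R3): 74% × 87% × 17% = 10.9446% of Silverbay Energy Co.
Direct interest in Silverbay Energy Co: 3%.
Aggregating (R1): 14.058% + 10.9446% + 3% = 28.0026%.
28.0026% exceeds the 5% threshold, so Kiran is a related party to Silverbay Energy Co.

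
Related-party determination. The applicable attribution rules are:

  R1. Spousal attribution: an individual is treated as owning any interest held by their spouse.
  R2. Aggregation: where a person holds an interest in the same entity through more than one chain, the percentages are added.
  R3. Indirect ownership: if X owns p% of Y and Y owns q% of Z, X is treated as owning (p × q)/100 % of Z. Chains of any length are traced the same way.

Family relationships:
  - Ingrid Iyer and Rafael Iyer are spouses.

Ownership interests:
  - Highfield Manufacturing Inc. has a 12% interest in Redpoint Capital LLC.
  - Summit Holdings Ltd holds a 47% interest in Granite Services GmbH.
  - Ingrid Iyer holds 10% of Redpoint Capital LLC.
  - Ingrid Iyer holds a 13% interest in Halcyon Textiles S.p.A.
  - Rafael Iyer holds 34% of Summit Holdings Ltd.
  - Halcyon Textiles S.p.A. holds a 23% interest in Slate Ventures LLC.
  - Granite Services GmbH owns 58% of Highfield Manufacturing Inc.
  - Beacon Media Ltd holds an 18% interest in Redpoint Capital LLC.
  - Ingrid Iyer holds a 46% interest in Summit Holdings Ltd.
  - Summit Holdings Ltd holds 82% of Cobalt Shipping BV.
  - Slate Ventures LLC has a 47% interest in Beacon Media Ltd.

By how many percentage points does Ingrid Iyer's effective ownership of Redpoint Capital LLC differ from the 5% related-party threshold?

7.869914

By spousal attribution (R1), Ingrid Iyer is treated as also owning Rafael Iyer's interest in Summit Holdings Ltd, giving 46% + 34% = 80%.
Chain via Halcyon Textiles S.p.A. → Slate Ventures LLC → Beacon Media Ltd (R3): 13% × 23% × 47% × 18% = 0.252954% of Redpoint Capital LLC.
Chain via Summit Holdings Ltd → Granite Services GmbH → Highfield Manufacturing Inc. (R3): 80% × 47% × 58% × 12% = 2.61696% of Redpoint Capital LLC.
Direct interest in Redpoint Capital LLC: 10%.
Aggregating (R2): 0.252954% + 2.61696% + 10% = 12.869914%.
12.869914% exceeds the 5% threshold by 7.869914 percentage points.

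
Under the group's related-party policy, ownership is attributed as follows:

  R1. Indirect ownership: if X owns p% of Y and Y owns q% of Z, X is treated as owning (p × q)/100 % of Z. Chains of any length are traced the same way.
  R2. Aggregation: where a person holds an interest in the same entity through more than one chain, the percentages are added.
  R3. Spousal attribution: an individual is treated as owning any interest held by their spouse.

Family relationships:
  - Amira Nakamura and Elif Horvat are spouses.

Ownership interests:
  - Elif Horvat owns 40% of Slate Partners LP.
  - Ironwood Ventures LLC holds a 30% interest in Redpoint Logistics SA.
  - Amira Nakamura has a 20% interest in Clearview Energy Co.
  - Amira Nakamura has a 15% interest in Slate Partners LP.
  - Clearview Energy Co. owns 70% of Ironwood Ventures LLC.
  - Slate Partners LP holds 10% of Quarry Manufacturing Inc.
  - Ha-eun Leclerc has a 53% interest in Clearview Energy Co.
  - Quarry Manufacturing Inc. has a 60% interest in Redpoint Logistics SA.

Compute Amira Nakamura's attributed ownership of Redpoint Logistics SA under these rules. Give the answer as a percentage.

By spousal attribution (R3), Amira Nakamura is treated as also owning Elif Horvat's interest in Slate Partners LP, giving 15% + 40% = 55%.
Chain via Slate Partners LP → Quarry Manufacturing Inc. (R1): 55% × 10% × 60% = 3.3% of Redpoint Logistics SA.
Chain via Clearview Energy Co. → Ironwood Ventures LLC (R1): 20% × 70% × 30% = 4.2% of Redpoint Logistics SA.
Aggregating (R2): 3.3% + 4.2% = 7.5%.

7.5%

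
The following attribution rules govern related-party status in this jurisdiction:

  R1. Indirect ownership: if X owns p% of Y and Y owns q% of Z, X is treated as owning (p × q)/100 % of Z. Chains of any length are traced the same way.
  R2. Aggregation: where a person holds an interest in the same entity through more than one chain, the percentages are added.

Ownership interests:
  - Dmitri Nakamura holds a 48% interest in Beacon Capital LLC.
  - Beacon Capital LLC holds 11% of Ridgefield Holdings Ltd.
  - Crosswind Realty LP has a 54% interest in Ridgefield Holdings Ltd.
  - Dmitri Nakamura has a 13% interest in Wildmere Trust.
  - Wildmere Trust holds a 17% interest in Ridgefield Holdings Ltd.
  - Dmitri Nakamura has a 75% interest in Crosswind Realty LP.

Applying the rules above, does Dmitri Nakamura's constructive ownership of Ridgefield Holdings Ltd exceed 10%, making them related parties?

Chain via Wildmere Trust (R1): 13% × 17% = 2.21% of Ridgefield Holdings Ltd.
Chain via Crosswind Realty LP (R1): 75% × 54% = 40.5% of Ridgefield Holdings Ltd.
Chain via Beacon Capital LLC (R1): 48% × 11% = 5.28% of Ridgefield Holdings Ltd.
Aggregating (R2): 2.21% + 40.5% + 5.28% = 47.99%.
47.99% exceeds the 10% threshold, so Dmitri is a related party to Ridgefield Holdings Ltd.

Yes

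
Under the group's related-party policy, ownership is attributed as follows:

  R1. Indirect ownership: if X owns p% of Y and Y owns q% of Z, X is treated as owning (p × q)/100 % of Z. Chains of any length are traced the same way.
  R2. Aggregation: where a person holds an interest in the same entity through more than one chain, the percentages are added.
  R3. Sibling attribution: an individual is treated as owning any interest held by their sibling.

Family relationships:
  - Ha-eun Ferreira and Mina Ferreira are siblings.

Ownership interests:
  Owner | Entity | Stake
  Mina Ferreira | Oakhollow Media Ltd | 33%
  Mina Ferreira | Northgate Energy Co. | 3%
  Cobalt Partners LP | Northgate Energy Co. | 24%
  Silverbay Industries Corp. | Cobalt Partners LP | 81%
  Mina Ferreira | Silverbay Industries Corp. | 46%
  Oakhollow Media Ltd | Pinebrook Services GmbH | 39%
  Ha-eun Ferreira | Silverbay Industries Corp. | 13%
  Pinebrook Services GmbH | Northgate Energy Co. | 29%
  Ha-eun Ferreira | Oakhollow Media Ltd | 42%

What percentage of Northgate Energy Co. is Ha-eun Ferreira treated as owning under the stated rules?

22.9521%

By sibling attribution (R3), Ha-eun Ferreira is treated as also owning Mina Ferreira's interest in Silverbay Industries Corp, giving 13% + 46% = 59%.
By sibling attribution (R3), Ha-eun Ferreira is treated as also owning Mina Ferreira's interest in Oakhollow Media Ltd, giving 42% + 33% = 75%.
By sibling attribution (R3), Ha-eun Ferreira is treated as owning Mina Ferreira's 3% interest in Northgate Energy Co.
Chain via Silverbay Industries Corp. → Cobalt Partners LP (R1): 59% × 81% × 24% = 11.4696% of Northgate Energy Co.
Chain via Oakhollow Media Ltd → Pinebrook Services GmbH (R1): 75% × 39% × 29% = 8.4825% of Northgate Energy Co.
Direct interest in Northgate Energy Co: 3%.
Aggregating (R2): 11.4696% + 8.4825% + 3% = 22.9521%.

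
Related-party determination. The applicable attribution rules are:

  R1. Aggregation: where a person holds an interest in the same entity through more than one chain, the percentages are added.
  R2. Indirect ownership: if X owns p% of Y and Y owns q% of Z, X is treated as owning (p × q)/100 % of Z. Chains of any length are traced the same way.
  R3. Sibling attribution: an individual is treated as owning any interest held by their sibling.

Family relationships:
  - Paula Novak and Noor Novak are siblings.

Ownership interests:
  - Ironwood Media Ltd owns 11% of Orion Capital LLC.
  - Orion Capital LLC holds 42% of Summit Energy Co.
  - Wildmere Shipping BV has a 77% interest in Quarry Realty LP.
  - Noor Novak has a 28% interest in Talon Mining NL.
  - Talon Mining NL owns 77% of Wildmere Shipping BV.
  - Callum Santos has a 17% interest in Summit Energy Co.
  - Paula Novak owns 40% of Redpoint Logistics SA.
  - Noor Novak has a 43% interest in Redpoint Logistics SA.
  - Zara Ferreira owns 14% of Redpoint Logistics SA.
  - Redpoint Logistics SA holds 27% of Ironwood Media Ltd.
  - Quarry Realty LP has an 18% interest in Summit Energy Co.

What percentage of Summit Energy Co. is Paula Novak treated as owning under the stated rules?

By sibling attribution (R3), Paula Novak is treated as also owning Noor Novak's interest in Redpoint Logistics SA, giving 40% + 43% = 83%.
By sibling attribution (R3), Paula Novak is treated as owning Noor Novak's 28% interest in Talon Mining NL.
Chain via Redpoint Logistics SA → Ironwood Media Ltd → Orion Capital LLC (R2): 83% × 27% × 11% × 42% = 1.035342% of Summit Energy Co.
Chain via Talon Mining NL → Wildmere Shipping BV → Quarry Realty LP (R2): 28% × 77% × 77% × 18% = 2.988216% of Summit Energy Co.
Aggregating (R1): 1.035342% + 2.988216% = 4.023558%.

4.023558%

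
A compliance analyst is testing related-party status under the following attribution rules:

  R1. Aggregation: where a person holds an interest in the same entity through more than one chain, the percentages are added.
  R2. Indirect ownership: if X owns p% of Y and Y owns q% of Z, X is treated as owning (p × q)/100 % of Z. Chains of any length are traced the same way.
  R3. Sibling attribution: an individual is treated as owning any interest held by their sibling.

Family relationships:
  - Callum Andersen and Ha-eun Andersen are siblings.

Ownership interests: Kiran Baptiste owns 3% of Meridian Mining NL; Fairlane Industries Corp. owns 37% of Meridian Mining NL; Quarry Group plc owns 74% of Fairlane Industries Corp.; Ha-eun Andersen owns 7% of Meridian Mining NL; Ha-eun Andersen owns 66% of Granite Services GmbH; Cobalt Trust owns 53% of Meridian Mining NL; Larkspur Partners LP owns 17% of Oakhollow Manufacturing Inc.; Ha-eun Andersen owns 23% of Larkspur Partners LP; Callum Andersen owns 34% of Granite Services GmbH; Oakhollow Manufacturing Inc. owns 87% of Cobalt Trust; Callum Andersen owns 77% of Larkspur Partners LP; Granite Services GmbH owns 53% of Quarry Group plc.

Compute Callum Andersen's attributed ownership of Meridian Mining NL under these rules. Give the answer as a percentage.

By sibling attribution (R3), Callum Andersen is treated as also owning Ha-eun Andersen's interest in Granite Services GmbH, giving 34% + 66% = 100%.
By sibling attribution (R3), Callum Andersen is treated as also owning Ha-eun Andersen's interest in Larkspur Partners LP, giving 77% + 23% = 100%.
By sibling attribution (R3), Callum Andersen is treated as owning Ha-eun Andersen's 7% interest in Meridian Mining NL.
Chain via Granite Services GmbH → Quarry Group plc → Fairlane Industries Corp. (R2): 100% × 53% × 74% × 37% = 14.5114% of Meridian Mining NL.
Chain via Larkspur Partners LP → Oakhollow Manufacturing Inc. → Cobalt Trust (R2): 100% × 17% × 87% × 53% = 7.8387% of Meridian Mining NL.
Direct interest in Meridian Mining NL: 7%.
Aggregating (R1): 14.5114% + 7.8387% + 7% = 29.3501%.

29.3501%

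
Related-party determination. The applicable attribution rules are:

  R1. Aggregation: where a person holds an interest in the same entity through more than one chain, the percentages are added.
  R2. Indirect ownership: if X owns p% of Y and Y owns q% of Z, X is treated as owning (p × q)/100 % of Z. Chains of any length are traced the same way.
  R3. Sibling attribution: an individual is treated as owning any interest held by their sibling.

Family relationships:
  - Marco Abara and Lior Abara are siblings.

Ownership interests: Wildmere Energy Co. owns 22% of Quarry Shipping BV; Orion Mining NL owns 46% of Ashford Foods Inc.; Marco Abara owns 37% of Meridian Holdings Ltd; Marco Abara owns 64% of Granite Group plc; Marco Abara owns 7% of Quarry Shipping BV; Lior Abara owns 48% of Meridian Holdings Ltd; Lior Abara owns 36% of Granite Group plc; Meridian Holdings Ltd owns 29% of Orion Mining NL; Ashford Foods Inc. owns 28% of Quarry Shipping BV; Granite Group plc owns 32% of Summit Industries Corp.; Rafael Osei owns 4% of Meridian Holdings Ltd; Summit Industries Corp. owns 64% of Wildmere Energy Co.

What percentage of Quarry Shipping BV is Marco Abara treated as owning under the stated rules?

14.68052%

By sibling attribution (R3), Marco Abara is treated as also owning Lior Abara's interest in Granite Group plc, giving 64% + 36% = 100%.
By sibling attribution (R3), Marco Abara is treated as also owning Lior Abara's interest in Meridian Holdings Ltd, giving 37% + 48% = 85%.
Chain via Granite Group plc → Summit Industries Corp. → Wildmere Energy Co. (R2): 100% × 32% × 64% × 22% = 4.5056% of Quarry Shipping BV.
Chain via Meridian Holdings Ltd → Orion Mining NL → Ashford Foods Inc. (R2): 85% × 29% × 46% × 28% = 3.17492% of Quarry Shipping BV.
Direct interest in Quarry Shipping BV: 7%.
Aggregating (R1): 4.5056% + 3.17492% + 7% = 14.68052%.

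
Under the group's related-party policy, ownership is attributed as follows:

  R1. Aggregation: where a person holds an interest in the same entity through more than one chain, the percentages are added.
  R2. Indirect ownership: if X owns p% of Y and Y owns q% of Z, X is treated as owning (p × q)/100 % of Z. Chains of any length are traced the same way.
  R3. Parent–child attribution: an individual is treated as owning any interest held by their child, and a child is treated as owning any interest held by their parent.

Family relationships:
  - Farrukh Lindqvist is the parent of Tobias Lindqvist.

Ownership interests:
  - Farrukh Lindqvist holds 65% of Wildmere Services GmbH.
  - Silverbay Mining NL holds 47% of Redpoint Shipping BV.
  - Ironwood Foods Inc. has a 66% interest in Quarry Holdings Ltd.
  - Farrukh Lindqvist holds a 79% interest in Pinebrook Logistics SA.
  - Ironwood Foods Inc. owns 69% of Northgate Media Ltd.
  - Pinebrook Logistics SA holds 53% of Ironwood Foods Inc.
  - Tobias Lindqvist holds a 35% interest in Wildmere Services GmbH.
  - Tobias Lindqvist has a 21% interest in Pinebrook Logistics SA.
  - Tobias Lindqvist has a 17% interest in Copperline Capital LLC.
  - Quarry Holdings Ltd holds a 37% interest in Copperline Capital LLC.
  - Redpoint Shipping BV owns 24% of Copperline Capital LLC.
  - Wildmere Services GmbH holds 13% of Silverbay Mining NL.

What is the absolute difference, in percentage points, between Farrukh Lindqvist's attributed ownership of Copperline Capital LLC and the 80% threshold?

48.591

By parent–child attribution (R3), Farrukh Lindqvist is treated as also owning Tobias Lindqvist's interest in Pinebrook Logistics SA, giving 79% + 21% = 100%.
By parent–child attribution (R3), Farrukh Lindqvist is treated as also owning Tobias Lindqvist's interest in Wildmere Services GmbH, giving 65% + 35% = 100%.
By parent–child attribution (R3), Farrukh Lindqvist is treated as owning Tobias Lindqvist's 17% interest in Copperline Capital LLC.
Chain via Pinebrook Logistics SA → Ironwood Foods Inc. → Quarry Holdings Ltd (R2): 100% × 53% × 66% × 37% = 12.9426% of Copperline Capital LLC.
Chain via Wildmere Services GmbH → Silverbay Mining NL → Redpoint Shipping BV (R2): 100% × 13% × 47% × 24% = 1.4664% of Copperline Capital LLC.
Direct interest in Copperline Capital LLC: 17%.
Aggregating (R1): 12.9426% + 1.4664% + 17% = 31.409%.
31.409% falls short of the 80% threshold by 48.591 percentage points.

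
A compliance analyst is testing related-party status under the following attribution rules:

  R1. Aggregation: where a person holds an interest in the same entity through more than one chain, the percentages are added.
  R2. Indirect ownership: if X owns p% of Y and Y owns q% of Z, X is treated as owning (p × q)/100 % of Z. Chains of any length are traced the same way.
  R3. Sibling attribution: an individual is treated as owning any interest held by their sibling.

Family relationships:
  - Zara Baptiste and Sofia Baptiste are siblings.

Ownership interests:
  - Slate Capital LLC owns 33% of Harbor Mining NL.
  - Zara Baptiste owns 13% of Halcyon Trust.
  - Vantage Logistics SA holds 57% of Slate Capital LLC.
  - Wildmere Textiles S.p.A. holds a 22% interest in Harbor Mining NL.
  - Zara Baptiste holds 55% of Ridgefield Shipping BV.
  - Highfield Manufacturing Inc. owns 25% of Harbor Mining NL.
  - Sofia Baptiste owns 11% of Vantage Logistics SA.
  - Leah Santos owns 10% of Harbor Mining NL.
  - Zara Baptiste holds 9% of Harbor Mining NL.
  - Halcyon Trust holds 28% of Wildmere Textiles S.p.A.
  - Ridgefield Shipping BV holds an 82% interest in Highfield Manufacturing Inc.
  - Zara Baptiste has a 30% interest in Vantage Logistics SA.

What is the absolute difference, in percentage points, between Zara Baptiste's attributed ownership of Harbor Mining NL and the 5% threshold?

By sibling attribution (R3), Zara Baptiste is treated as also owning Sofia Baptiste's interest in Vantage Logistics SA, giving 30% + 11% = 41%.
Chain via Halcyon Trust → Wildmere Textiles S.p.A. (R2): 13% × 28% × 22% = 0.8008% of Harbor Mining NL.
Chain via Vantage Logistics SA → Slate Capital LLC (R2): 41% × 57% × 33% = 7.7121% of Harbor Mining NL.
Chain via Ridgefield Shipping BV → Highfield Manufacturing Inc. (R2): 55% × 82% × 25% = 11.275% of Harbor Mining NL.
Direct interest in Harbor Mining NL: 9%.
Aggregating (R1): 0.8008% + 7.7121% + 11.275% + 9% = 28.7879%.
28.7879% exceeds the 5% threshold by 23.7879 percentage points.

23.7879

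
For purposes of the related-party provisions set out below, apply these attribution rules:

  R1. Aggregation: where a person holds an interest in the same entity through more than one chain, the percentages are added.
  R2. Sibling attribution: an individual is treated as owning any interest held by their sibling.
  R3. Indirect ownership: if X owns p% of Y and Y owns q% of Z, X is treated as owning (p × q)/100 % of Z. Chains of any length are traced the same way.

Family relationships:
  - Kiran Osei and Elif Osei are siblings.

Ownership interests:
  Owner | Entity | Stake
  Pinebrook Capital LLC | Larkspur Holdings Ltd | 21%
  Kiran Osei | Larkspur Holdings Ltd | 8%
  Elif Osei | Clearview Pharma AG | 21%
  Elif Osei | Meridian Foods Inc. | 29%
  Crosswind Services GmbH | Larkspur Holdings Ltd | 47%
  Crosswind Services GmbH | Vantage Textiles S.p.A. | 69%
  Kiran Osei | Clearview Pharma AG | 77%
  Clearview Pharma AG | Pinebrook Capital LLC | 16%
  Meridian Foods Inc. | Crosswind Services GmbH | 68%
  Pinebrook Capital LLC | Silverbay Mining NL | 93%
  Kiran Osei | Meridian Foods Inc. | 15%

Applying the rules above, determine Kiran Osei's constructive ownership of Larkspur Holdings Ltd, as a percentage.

25.3552%

By sibling attribution (R2), Kiran Osei is treated as also owning Elif Osei's interest in Meridian Foods Inc, giving 15% + 29% = 44%.
By sibling attribution (R2), Kiran Osei is treated as also owning Elif Osei's interest in Clearview Pharma AG, giving 77% + 21% = 98%.
Chain via Meridian Foods Inc. → Crosswind Services GmbH (R3): 44% × 68% × 47% = 14.0624% of Larkspur Holdings Ltd.
Chain via Clearview Pharma AG → Pinebrook Capital LLC (R3): 98% × 16% × 21% = 3.2928% of Larkspur Holdings Ltd.
Direct interest in Larkspur Holdings Ltd: 8%.
Aggregating (R1): 14.0624% + 3.2928% + 8% = 25.3552%.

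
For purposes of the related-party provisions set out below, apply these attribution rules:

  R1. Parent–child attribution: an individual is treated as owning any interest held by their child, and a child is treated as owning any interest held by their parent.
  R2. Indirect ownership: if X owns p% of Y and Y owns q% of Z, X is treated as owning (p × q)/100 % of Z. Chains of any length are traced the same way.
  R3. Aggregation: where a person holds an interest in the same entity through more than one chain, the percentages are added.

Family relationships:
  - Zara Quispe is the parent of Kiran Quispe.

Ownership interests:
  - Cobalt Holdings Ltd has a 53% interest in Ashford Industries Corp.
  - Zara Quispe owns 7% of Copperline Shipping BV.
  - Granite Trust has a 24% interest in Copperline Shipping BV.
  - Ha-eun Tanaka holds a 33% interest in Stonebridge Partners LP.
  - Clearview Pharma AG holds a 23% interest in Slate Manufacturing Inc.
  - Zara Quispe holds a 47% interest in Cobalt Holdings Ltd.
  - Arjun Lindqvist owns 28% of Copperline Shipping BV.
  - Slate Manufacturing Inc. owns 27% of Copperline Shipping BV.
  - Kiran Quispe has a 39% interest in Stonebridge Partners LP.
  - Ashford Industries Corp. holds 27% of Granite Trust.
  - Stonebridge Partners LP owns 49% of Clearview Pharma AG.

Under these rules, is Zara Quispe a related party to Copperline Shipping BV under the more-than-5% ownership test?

By parent–child attribution (R1), Zara Quispe is treated as owning Kiran Quispe's 39% interest in Stonebridge Partners LP.
Chain via Cobalt Holdings Ltd → Ashford Industries Corp. → Granite Trust (R2): 47% × 53% × 27% × 24% = 1.614168% of Copperline Shipping BV.
Direct interest in Copperline Shipping BV: 7%.
Chain via Stonebridge Partners LP → Clearview Pharma AG → Slate Manufacturing Inc. (R2): 39% × 49% × 23% × 27% = 1.186731% of Copperline Shipping BV.
Aggregating (R3): 1.614168% + 7% + 1.186731% = 9.800899%.
9.800899% exceeds the 5% threshold, so Zara is a related party to Copperline Shipping BV.

Yes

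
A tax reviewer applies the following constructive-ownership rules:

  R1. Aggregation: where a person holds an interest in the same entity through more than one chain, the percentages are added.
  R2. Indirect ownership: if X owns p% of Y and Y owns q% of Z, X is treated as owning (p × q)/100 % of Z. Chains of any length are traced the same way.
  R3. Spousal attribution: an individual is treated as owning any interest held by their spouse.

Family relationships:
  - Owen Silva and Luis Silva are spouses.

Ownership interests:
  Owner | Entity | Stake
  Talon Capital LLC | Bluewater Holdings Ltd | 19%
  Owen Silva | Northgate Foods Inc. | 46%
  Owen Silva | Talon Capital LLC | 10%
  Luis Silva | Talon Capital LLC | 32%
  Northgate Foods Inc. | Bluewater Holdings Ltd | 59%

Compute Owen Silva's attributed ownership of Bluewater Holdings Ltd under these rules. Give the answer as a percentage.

35.12%

By spousal attribution (R3), Owen Silva is treated as also owning Luis Silva's interest in Talon Capital LLC, giving 10% + 32% = 42%.
Chain via Talon Capital LLC (R2): 42% × 19% = 7.98% of Bluewater Holdings Ltd.
Chain via Northgate Foods Inc. (R2): 46% × 59% = 27.14% of Bluewater Holdings Ltd.
Aggregating (R1): 7.98% + 27.14% = 35.12%.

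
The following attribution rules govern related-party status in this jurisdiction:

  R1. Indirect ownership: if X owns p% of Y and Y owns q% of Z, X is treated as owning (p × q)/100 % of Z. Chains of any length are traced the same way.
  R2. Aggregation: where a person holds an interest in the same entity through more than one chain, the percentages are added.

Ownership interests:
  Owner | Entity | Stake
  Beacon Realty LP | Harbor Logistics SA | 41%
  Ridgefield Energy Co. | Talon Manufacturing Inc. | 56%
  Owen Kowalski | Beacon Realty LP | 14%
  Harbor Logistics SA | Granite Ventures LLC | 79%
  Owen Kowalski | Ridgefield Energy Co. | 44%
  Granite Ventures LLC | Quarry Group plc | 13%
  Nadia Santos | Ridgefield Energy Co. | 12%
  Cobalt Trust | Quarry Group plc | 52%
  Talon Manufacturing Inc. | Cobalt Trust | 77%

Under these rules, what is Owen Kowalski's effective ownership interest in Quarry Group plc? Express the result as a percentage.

Chain via Beacon Realty LP → Harbor Logistics SA → Granite Ventures LLC (R1): 14% × 41% × 79% × 13% = 0.589498% of Quarry Group plc.
Chain via Ridgefield Energy Co. → Talon Manufacturing Inc. → Cobalt Trust (R1): 44% × 56% × 77% × 52% = 9.865856% of Quarry Group plc.
Aggregating (R2): 0.589498% + 9.865856% = 10.455354%.

10.455354%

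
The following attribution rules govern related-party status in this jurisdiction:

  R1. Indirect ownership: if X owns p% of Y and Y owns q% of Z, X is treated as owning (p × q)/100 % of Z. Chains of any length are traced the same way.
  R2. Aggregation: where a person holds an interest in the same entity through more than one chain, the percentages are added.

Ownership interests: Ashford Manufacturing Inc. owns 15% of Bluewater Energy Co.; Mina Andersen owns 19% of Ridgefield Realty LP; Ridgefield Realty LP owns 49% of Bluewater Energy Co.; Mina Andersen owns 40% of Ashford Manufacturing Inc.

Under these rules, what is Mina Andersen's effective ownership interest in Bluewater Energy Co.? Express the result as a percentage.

15.31%

Chain via Ashford Manufacturing Inc. (R1): 40% × 15% = 6% of Bluewater Energy Co.
Chain via Ridgefield Realty LP (R1): 19% × 49% = 9.31% of Bluewater Energy Co.
Aggregating (R2): 6% + 9.31% = 15.31%.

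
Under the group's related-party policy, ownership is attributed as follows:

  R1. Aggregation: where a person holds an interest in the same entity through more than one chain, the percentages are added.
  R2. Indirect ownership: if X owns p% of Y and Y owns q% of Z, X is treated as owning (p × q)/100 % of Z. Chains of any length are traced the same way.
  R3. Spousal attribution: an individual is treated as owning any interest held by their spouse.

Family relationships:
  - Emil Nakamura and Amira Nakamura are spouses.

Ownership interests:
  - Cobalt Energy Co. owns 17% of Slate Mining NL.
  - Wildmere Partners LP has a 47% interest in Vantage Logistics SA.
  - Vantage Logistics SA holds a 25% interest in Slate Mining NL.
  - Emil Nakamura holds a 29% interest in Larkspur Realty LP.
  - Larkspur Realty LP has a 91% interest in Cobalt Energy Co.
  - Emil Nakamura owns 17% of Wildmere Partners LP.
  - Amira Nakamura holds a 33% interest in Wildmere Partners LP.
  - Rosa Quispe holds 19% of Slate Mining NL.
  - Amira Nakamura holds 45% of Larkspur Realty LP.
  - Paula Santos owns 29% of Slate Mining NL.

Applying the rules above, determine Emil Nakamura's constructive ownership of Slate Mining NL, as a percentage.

By spousal attribution (R3), Emil Nakamura is treated as also owning Amira Nakamura's interest in Larkspur Realty LP, giving 29% + 45% = 74%.
By spousal attribution (R3), Emil Nakamura is treated as also owning Amira Nakamura's interest in Wildmere Partners LP, giving 17% + 33% = 50%.
Chain via Larkspur Realty LP → Cobalt Energy Co. (R2): 74% × 91% × 17% = 11.4478% of Slate Mining NL.
Chain via Wildmere Partners LP → Vantage Logistics SA (R2): 50% × 47% × 25% = 5.875% of Slate Mining NL.
Aggregating (R1): 11.4478% + 5.875% = 17.3228%.

17.3228%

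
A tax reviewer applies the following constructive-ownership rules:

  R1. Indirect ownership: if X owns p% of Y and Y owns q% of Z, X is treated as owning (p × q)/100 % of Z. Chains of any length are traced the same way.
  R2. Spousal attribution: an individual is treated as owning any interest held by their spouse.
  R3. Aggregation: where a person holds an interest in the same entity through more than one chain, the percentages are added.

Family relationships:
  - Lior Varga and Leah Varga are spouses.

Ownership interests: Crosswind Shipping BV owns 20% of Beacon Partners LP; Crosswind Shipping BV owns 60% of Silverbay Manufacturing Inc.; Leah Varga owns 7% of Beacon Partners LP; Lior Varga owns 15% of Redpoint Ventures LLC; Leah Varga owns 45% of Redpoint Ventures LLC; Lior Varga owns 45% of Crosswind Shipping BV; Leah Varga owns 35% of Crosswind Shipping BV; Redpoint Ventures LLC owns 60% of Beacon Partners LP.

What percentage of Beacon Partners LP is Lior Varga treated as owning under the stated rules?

59%

By spousal attribution (R2), Lior Varga is treated as also owning Leah Varga's interest in Crosswind Shipping BV, giving 45% + 35% = 80%.
By spousal attribution (R2), Lior Varga is treated as also owning Leah Varga's interest in Redpoint Ventures LLC, giving 15% + 45% = 60%.
By spousal attribution (R2), Lior Varga is treated as owning Leah Varga's 7% interest in Beacon Partners LP.
Chain via Crosswind Shipping BV (R1): 80% × 20% = 16% of Beacon Partners LP.
Chain via Redpoint Ventures LLC (R1): 60% × 60% = 36% of Beacon Partners LP.
Direct interest in Beacon Partners LP: 7%.
Aggregating (R3): 16% + 36% + 7% = 59%.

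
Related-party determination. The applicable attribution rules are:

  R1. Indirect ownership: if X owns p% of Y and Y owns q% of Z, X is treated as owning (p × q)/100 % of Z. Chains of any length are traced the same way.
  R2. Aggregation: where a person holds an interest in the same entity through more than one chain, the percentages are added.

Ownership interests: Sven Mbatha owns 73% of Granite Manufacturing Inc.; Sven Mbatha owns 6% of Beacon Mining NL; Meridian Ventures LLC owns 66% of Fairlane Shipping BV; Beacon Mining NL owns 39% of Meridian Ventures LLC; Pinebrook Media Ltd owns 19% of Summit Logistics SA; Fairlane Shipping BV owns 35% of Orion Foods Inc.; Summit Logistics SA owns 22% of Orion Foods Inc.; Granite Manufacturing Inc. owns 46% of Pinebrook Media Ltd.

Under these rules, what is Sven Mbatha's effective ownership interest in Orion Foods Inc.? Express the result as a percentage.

Chain via Beacon Mining NL → Meridian Ventures LLC → Fairlane Shipping BV (R1): 6% × 39% × 66% × 35% = 0.54054% of Orion Foods Inc.
Chain via Granite Manufacturing Inc. → Pinebrook Media Ltd → Summit Logistics SA (R1): 73% × 46% × 19% × 22% = 1.403644% of Orion Foods Inc.
Aggregating (R2): 0.54054% + 1.403644% = 1.944184%.

1.944184%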